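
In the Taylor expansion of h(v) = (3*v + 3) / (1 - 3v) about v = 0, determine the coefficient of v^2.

Shift and add copies of the series according to the polynomial's terms.
h(0) = 3
h′(0) = 12
h′′(0) = 72

36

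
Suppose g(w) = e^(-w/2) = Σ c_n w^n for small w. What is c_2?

1/8

Differentiate repeatedly and evaluate at the center.
g(0) = 1
g′(0) = -1/2
g′′(0) = 1/4
So c_2 = g′′(0)/2! = 1/8.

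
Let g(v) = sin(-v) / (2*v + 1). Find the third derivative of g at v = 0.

-23

Multiply the numerator's expansion by the denominator's geometric series.
From the series, [v^3] g = -23/6; multiply by 3! = 6 to get -23.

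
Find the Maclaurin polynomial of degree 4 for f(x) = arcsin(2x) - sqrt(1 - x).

Expand each term separately and add.
f(0) = -1
f′(0) = 5/2
f′′(0) = 1/4
f′′′(0) = 67/8
f^(4)(0) = 15/16

5*x^4/128 + 67*x^3/48 + x^2/8 + 5*x/2 - 1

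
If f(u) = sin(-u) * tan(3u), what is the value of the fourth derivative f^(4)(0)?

Take the Cauchy product of the two expansions.
The coefficient of u^4 in the expansion is -17/2, so f^(4)(0) = 4! * (-17/2) = -204.

-204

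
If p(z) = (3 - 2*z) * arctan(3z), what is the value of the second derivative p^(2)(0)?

Distribute the polynomial across the series and collect like powers.
The coefficient of z^2 in the expansion is -6, so p′′(0) = 2! * (-6) = -12.

-12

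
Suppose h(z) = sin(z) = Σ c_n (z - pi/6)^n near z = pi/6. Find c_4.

1/48

h(pi/6) = 1/2
h′(pi/6) = sqrt(3)/2
h′′(pi/6) = -1/2
h′′′(pi/6) = -sqrt(3)/2
h^(4)(pi/6) = 1/2
So c_4 = h^(4)(pi/6)/4! = 1/48.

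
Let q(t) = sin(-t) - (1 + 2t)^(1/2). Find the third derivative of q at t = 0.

Add the two expansions coefficient-wise.
The coefficient of t^3 in the expansion is -1/3, so q′′′(0) = 3! * (-1/3) = -2.

-2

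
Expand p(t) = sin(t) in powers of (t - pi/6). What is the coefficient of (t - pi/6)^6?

-1/1440

Apply the Taylor formula c_k = f^(k)(a)/k!.
p(pi/6) = 1/2
p′(pi/6) = sqrt(3)/2
p′′(pi/6) = -1/2
p′′′(pi/6) = -sqrt(3)/2
p^(4)(pi/6) = 1/2
p^(5)(pi/6) = sqrt(3)/2
p^(6)(pi/6) = -1/2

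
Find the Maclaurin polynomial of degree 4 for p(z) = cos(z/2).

z^4/384 - z^2/8 + 1

[z^0] = 1;  [z^1] = 0;  [z^2] = -1/8;  [z^3] = 0;  [z^4] = 1/384.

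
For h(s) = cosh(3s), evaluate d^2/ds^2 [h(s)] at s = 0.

Use the known series and substitute for the argument.
From the series, [s^2] h = 9/2; multiply by 2! = 2 to get 9.

9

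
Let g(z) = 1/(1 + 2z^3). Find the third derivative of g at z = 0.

The coefficient of z^3 in the expansion is -2, so g′′′(0) = 3! * (-2) = -12.

-12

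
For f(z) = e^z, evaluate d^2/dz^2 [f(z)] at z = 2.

From the series, [(z - 2)^2] f = e^(2)/2; multiply by 2! = 2 to get e^(2).

e^(2)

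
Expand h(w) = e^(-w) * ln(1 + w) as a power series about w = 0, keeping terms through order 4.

-w^4 + 4*w^3/3 - 3*w^2/2 + w

Multiply the two series term by term and collect like powers.
h(0) = 0
h′(0) = 1
h′′(0) = -3
h′′′(0) = 8
h^(4)(0) = -24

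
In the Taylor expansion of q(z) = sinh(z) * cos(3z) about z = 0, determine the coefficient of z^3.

-13/3

Expand each factor separately, then convolve coefficients.
q(0) = 0
q′(0) = 1
q′′(0) = 0
q′′′(0) = -26
Dividing each by k! gives the coefficients c_0, ..., c_3.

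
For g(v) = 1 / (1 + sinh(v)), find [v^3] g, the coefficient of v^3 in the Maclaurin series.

-7/6

Use the geometric series for the reciprocal, then substitute.
[v^0] = 1;  [v^1] = -1;  [v^2] = 1;  [v^3] = -7/6.
So c_3 = g′′′(0)/3! = -7/6.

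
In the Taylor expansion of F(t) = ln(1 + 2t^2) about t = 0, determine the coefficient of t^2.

2

F(0) = 0
F′(0) = 0
F′′(0) = 4
So c_2 = F′′(0)/2! = 2.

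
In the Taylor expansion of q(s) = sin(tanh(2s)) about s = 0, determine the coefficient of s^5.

148/15

Let u equal the inner series; expand the outer function in u and truncate.
q(0) = 0
q′(0) = 2
q′′(0) = 0
q′′′(0) = -24
q^(4)(0) = 0
q^(5)(0) = 1184
The Taylor polynomial is Σ q^(k)(0)/k! · s^k.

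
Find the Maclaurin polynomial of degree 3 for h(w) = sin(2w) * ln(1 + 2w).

-4*w^3 + 4*w^2

Expand each factor separately, then convolve coefficients.
h(0) = 0
h′(0) = 0
h′′(0) = 8
h′′′(0) = -24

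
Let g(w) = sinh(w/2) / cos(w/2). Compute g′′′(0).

1/2

Write the quotient as an unknown series and match coefficients against numerator = denominator · series.
The coefficient of w^3 in the expansion is 1/12, so g′′′(0) = 3! * (1/12) = 1/2.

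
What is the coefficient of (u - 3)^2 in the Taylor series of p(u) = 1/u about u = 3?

p(3) = 1/3
p′(3) = -1/9
p′′(3) = 2/27

1/27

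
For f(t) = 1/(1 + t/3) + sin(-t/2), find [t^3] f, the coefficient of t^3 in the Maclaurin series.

-7/432

Combine the two series term by term.
[t^0] = 1;  [t^1] = -5/6;  [t^2] = 1/9;  [t^3] = -7/432.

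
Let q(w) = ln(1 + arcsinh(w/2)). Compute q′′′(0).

Compose series: expand the inner function first, then feed it into the outer expansion.
From the series, [w^3] q = 1/48; multiply by 3! = 6 to get 1/8.

1/8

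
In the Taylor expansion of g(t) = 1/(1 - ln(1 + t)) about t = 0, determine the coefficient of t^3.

Compose series: expand the inner function first, then feed it into the outer expansion.
g(0) = 1
g′(0) = 1
g′′(0) = 1
g′′′(0) = 2
So c_3 = g′′′(0)/3! = 1/3.

1/3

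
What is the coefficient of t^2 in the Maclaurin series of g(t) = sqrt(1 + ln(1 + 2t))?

-3/2

Let u equal the inner series; expand the outer function in u and truncate.
[t^0] = 1;  [t^1] = 1;  [t^2] = -3/2.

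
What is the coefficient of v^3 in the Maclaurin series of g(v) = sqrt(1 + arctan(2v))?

Substitute the inner expansion into the outer series and collect powers.
So c_3 = g′′′(0)/3! = -5/6.

-5/6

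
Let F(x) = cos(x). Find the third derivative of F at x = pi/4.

From the series, [(x - pi/4)^3] F = sqrt(2)/12; multiply by 3! = 6 to get sqrt(2)/2.

sqrt(2)/2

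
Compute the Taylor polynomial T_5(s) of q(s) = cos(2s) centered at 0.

2*s^4/3 - 2*s^2 + 1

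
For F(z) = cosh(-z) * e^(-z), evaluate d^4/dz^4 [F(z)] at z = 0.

8

Take the Cauchy product of the two expansions.
From the series, [z^4] F = 1/3; multiply by 4! = 24 to get 8.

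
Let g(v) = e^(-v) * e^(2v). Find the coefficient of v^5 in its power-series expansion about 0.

1/120

Write out both Maclaurin series and multiply, keeping only the needed powers.
g(0) = 1
g′(0) = 1
g′′(0) = 1
g′′′(0) = 1
g^(4)(0) = 1
g^(5)(0) = 1
So c_5 = g^(5)(0)/5! = 1/120.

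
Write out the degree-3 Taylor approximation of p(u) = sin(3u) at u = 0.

-9*u^3/2 + 3*u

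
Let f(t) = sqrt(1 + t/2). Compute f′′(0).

-1/16

From the series, [t^2] f = -1/32; multiply by 2! = 2 to get -1/16.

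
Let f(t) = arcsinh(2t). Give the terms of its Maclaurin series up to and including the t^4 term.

f(0) = 0
f′(0) = 2
f′′(0) = 0
f′′′(0) = -8
f^(4)(0) = 0
Then c_k = f^(k)(0)/k! gives each Taylor coefficient.

-4*t^3/3 + 2*t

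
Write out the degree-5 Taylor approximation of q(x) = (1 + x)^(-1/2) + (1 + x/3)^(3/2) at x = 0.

-319*x^5/1296 + 473*x^4/1728 - 17*x^3/54 + 5*x^2/12 + 2

Add the two expansions coefficient-wise.
q(0) = 2
q′(0) = 0
q′′(0) = 5/6
q′′′(0) = -17/9
q^(4)(0) = 473/72
q^(5)(0) = -1595/54
Then c_k = q^(k)(0)/k! gives each Taylor coefficient.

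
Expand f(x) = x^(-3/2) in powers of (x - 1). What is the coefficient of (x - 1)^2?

Compute the successive derivatives at the expansion point and divide by k!.
f(1) = 1
f′(1) = -3/2
f′′(1) = 15/4

15/8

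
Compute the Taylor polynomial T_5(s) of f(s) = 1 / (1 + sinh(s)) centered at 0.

-181*s^5/120 + 4*s^4/3 - 7*s^3/6 + s^2 - s + 1

Use the geometric series for the reciprocal, then substitute.
f(0) = 1
f′(0) = -1
f′′(0) = 2
f′′′(0) = -7
f^(4)(0) = 32
f^(5)(0) = -181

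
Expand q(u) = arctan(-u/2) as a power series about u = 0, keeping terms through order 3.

Use the known series and substitute for the argument.
q(0) = 0
q′(0) = -1/2
q′′(0) = 0
q′′′(0) = 1/4

u^3/24 - u/2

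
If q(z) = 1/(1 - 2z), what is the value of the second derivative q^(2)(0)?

8

Apply the Taylor formula c_k = f^(k)(a)/k!.
The coefficient of z^2 in the expansion is 4, so q′′(0) = 2! * (4) = 8.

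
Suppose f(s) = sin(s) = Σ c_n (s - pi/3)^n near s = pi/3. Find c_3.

Apply the Taylor formula c_k = f^(k)(a)/k!.
f(pi/3) = sqrt(3)/2
f′(pi/3) = 1/2
f′′(pi/3) = -sqrt(3)/2
f′′′(pi/3) = -1/2
So c_3 = f′′′(pi/3)/3! = -1/12.

-1/12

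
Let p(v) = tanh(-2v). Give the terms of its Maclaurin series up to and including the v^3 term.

[v^0] = 0;  [v^1] = -2;  [v^2] = 0;  [v^3] = 8/3.

8*v^3/3 - 2*v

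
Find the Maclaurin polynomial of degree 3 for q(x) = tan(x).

x^3/3 + x

Compute the successive derivatives at the expansion point and divide by k!.
[x^0] = 0;  [x^1] = 1;  [x^2] = 0;  [x^3] = 1/3.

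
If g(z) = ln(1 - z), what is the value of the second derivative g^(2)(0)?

Differentiate repeatedly and evaluate at the center.
From the series, [z^2] g = -1/2; multiply by 2! = 2 to get -1.

-1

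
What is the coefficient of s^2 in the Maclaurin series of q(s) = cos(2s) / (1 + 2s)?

2

Expand each factor separately, then convolve coefficients.
q(0) = 1
q′(0) = -2
q′′(0) = 4
So c_2 = q′′(0)/2! = 2.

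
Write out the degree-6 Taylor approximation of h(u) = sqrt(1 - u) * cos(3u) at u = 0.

-6549*u^6/5120 - 367*u^5/256 + 499*u^4/128 + 35*u^3/16 - 37*u^2/8 - u/2 + 1

Multiply the two series term by term and collect like powers.
h(0) = 1
h′(0) = -1/2
h′′(0) = -37/4
h′′′(0) = 105/8
h^(4)(0) = 1497/16
h^(5)(0) = -5505/32
h^(6)(0) = -58941/64
The Taylor polynomial is Σ h^(k)(0)/k! · u^k.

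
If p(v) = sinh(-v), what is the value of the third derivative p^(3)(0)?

Differentiate repeatedly and evaluate at the center.
The coefficient of v^3 in the expansion is -1/6, so p′′′(0) = 3! * (-1/6) = -1.

-1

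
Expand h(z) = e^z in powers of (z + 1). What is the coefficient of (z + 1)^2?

e^(-1)/2

h(-1) = e^(-1)
h′(-1) = e^(-1)
h′′(-1) = e^(-1)
Dividing each by k! gives the coefficients c_0, ..., c_2.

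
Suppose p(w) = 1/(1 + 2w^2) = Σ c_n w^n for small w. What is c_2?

[w^0] = 1;  [w^1] = 0;  [w^2] = -2.

-2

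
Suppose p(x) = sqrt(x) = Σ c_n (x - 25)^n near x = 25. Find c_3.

p(25) = 5
p′(25) = 1/10
p′′(25) = -1/500
p′′′(25) = 3/25000
Dividing each by k! gives the coefficients c_0, ..., c_3.

1/50000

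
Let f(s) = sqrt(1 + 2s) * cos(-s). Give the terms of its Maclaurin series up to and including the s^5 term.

Write out both Maclaurin series and multiply, keeping only the needed powers.
[s^0] = 1;  [s^1] = 1;  [s^2] = -1;  [s^3] = 0;  [s^4] = -1/3;  [s^5] = 2/3.

2*s^5/3 - s^4/3 - s^2 + s + 1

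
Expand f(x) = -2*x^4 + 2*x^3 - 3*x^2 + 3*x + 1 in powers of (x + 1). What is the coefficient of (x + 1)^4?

-2

c_4 = f^(4)(-1)/4! = -2.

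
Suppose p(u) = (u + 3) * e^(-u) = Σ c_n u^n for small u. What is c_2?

Distribute the polynomial across the series and collect like powers.
[u^0] = 3;  [u^1] = -2;  [u^2] = 1/2.

1/2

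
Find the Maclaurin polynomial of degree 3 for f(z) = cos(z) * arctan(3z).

-21*z^3/2 + 3*z

Multiply the two series term by term and collect like powers.
f(0) = 0
f′(0) = 3
f′′(0) = 0
f′′′(0) = -63
Dividing each by k! gives the coefficients c_0, ..., c_3.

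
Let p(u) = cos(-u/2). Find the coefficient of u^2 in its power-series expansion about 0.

[u^0] = 1;  [u^1] = 0;  [u^2] = -1/8.
So c_2 = p′′(0)/2! = -1/8.

-1/8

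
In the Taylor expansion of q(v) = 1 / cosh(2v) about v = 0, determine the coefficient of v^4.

Invert the denominator's series and multiply.
[v^0] = 1;  [v^1] = 0;  [v^2] = -2;  [v^3] = 0;  [v^4] = 10/3.

10/3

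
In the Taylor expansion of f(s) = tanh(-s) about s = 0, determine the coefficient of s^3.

1/3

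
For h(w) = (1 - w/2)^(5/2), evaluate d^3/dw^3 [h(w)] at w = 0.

-15/64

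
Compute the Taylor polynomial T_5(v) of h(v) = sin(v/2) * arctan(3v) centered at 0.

-73*v^4/16 + 3*v^2/2

Expand each factor separately, then convolve coefficients.
[v^0] = 0;  [v^1] = 0;  [v^2] = 3/2;  [v^3] = 0;  [v^4] = -73/16;  [v^5] = 0.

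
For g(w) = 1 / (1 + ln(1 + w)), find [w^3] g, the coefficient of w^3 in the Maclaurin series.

Use the geometric series for the reciprocal, then substitute.
g(0) = 1
g′(0) = -1
g′′(0) = 3
g′′′(0) = -14
So c_3 = g′′′(0)/3! = -7/3.

-7/3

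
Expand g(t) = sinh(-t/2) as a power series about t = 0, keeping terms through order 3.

-t^3/48 - t/2

g(0) = 0
g′(0) = -1/2
g′′(0) = 0
g′′′(0) = -1/8
The Taylor polynomial is Σ g^(k)(0)/k! · t^k.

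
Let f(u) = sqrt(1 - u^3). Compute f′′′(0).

From the series, [u^3] f = -1/2; multiply by 3! = 6 to get -3.

-3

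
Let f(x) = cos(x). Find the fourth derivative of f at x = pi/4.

The coefficient of (x - pi/4)^4 in the expansion is sqrt(2)/48, so f^(4)(pi/4) = 4! * (sqrt(2)/48) = sqrt(2)/2.

sqrt(2)/2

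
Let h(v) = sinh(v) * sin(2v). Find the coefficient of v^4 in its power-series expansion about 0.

-1

Write out both Maclaurin series and multiply, keeping only the needed powers.
So c_4 = h^(4)(0)/4! = -1.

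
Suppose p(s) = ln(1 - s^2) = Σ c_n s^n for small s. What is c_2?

p(0) = 0
p′(0) = 0
p′′(0) = -2
So c_2 = p′′(0)/2! = -1.

-1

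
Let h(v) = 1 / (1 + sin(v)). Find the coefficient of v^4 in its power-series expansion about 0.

Expand as Σ (-1)^k u^k with u equal to the inner function's series.
So c_4 = h^(4)(0)/4! = 2/3.

2/3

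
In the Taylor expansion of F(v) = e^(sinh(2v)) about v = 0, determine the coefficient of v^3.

8/3

Substitute the inner expansion into the outer series and collect powers.
F(0) = 1
F′(0) = 2
F′′(0) = 4
F′′′(0) = 16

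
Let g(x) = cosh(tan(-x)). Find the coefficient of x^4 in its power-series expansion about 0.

Let u equal the inner series; expand the outer function in u and truncate.
g(0) = 1
g′(0) = 0
g′′(0) = 1
g′′′(0) = 0
g^(4)(0) = 9
So c_4 = g^(4)(0)/4! = 3/8.

3/8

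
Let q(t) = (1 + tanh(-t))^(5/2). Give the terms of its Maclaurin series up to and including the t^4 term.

Substitute the inner expansion into the outer series and collect powers.
q(0) = 1
q′(0) = -5/2
q′′(0) = 15/4
q′′′(0) = 25/8
q^(4)(0) = -495/16
Then c_k = q^(k)(0)/k! gives each Taylor coefficient.

-165*t^4/128 + 25*t^3/48 + 15*t^2/8 - 5*t/2 + 1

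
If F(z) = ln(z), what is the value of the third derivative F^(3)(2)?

From the series, [(z - 2)^3] F = 1/24; multiply by 3! = 6 to get 1/4.

1/4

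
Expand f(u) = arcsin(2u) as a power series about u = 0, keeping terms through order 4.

4*u^3/3 + 2*u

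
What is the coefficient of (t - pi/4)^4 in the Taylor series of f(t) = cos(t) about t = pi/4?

sqrt(2)/48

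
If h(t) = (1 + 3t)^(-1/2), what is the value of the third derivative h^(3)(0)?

The coefficient of t^3 in the expansion is -135/16, so h′′′(0) = 3! * (-135/16) = -405/8.

-405/8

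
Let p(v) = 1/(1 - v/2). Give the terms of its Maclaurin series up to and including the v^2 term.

v^2/4 + v/2 + 1

p(0) = 1
p′(0) = 1/2
p′′(0) = 1/2
Then c_k = p^(k)(0)/k! gives each Taylor coefficient.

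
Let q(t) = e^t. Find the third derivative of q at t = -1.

e^(-1)

The coefficient of (t + 1)^3 in the expansion is e^(-1)/6, so q′′′(-1) = 3! * (e^(-1)/6) = e^(-1).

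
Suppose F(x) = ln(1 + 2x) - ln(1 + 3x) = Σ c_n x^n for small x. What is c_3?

-19/3

Expand each term separately and add.
[x^0] = 0;  [x^1] = -1;  [x^2] = 5/2;  [x^3] = -19/3.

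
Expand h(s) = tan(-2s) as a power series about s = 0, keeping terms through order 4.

-8*s^3/3 - 2*s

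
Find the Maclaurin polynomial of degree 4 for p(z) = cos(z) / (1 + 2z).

Multiply the two series term by term and collect like powers.
[z^0] = 1;  [z^1] = -2;  [z^2] = 7/2;  [z^3] = -7;  [z^4] = 337/24.

337*z^4/24 - 7*z^3 + 7*z^2/2 - 2*z + 1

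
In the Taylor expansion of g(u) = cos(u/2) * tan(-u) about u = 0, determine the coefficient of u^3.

-5/24

Take the Cauchy product of the two expansions.
g(0) = 0
g′(0) = -1
g′′(0) = 0
g′′′(0) = -5/4
So c_3 = g′′′(0)/3! = -5/24.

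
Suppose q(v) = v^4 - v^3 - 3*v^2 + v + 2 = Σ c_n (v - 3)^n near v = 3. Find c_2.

Apply the Taylor formula c_k = f^(k)(a)/k!.
q(3) = 32
q′(3) = 64
q′′(3) = 84

42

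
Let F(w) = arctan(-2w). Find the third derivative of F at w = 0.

16

Use the known series and substitute for the argument.
The coefficient of w^3 in the expansion is 8/3, so F′′′(0) = 3! * (8/3) = 16.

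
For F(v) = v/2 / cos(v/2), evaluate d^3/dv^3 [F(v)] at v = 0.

3/8

Invert the denominator's series and multiply.
The coefficient of v^3 in the expansion is 1/16, so F′′′(0) = 3! * (1/16) = 3/8.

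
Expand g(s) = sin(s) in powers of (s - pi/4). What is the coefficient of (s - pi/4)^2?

Differentiate repeatedly and evaluate at the center.
[(s - pi/4)^0] = sqrt(2)/2;  [(s - pi/4)^1] = sqrt(2)/2;  [(s - pi/4)^2] = -sqrt(2)/4.
So c_2 = g′′(pi/4)/2! = -sqrt(2)/4.

-sqrt(2)/4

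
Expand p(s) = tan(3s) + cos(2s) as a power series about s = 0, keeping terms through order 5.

162*s^5/5 + 2*s^4/3 + 9*s^3 - 2*s^2 + 3*s + 1

Expand each term separately and add.
p(0) = 1
p′(0) = 3
p′′(0) = -4
p′′′(0) = 54
p^(4)(0) = 16
p^(5)(0) = 3888
Then c_k = p^(k)(0)/k! gives each Taylor coefficient.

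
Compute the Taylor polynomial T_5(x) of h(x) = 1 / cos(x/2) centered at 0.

Write the quotient as an unknown series and match coefficients against numerator = denominator · series.
[x^0] = 1;  [x^1] = 0;  [x^2] = 1/8;  [x^3] = 0;  [x^4] = 5/384;  [x^5] = 0.

5*x^4/384 + x^2/8 + 1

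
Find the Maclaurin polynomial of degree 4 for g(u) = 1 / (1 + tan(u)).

5*u^4/3 - 4*u^3/3 + u^2 - u + 1

Use the geometric series for the reciprocal, then substitute.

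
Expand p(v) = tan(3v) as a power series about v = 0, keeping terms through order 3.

9*v^3 + 3*v

p(0) = 0
p′(0) = 3
p′′(0) = 0
p′′′(0) = 54
Dividing each by k! gives the coefficients c_0, ..., c_3.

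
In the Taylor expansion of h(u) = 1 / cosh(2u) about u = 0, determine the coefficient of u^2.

-2

Invert the denominator's series and multiply.
[u^0] = 1;  [u^1] = 0;  [u^2] = -2.
So c_2 = h′′(0)/2! = -2.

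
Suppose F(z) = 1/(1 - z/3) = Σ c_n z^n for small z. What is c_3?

F(0) = 1
F′(0) = 1/3
F′′(0) = 2/9
F′′′(0) = 2/9
Dividing each by k! gives the coefficients c_0, ..., c_3.

1/27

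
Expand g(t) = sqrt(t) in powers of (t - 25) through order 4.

-(t - 25)^4/2000000 + (t - 25)^3/50000 - (t - 25)^2/1000 + (t - 25)/10 + 5

Use the known series and substitute for the argument.
g(25) = 5
g′(25) = 1/10
g′′(25) = -1/500
g′′′(25) = 3/25000
g^(4)(25) = -3/250000
The Taylor polynomial is Σ g^(k)(25)/k! · (t - 25)^k.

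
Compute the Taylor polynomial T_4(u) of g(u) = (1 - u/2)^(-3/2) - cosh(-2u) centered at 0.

Add the two expansions coefficient-wise.
[u^0] = 0;  [u^1] = 3/4;  [u^2] = -49/32;  [u^3] = 35/128;  [u^4] = -3151/6144.

-3151*u^4/6144 + 35*u^3/128 - 49*u^2/32 + 3*u/4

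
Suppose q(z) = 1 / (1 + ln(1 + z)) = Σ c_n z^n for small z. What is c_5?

Expand as Σ (-1)^k u^k with u equal to the inner function's series.
[z^0] = 1;  [z^1] = -1;  [z^2] = 3/2;  [z^3] = -7/3;  [z^4] = 11/3;  [z^5] = -347/60.

-347/60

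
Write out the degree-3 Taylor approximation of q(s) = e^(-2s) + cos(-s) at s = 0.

-4*s^3/3 + 3*s^2/2 - 2*s + 2

Add the two expansions coefficient-wise.
q(0) = 2
q′(0) = -2
q′′(0) = 3
q′′′(0) = -8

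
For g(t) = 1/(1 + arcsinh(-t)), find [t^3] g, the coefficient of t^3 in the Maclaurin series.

5/6

Plug the Maclaurin series of the inner function into that of the outer and collect terms.
g(0) = 1
g′(0) = 1
g′′(0) = 2
g′′′(0) = 5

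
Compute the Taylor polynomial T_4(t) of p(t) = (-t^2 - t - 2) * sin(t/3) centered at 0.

Shift and add copies of the series according to the polynomial's terms.
p(0) = 0
p′(0) = -2/3
p′′(0) = -2/3
p′′′(0) = -52/27
p^(4)(0) = 4/27

t^4/162 - 26*t^3/81 - t^2/3 - 2*t/3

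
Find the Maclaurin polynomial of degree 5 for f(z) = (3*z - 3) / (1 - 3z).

-486*z^5 - 162*z^4 - 54*z^3 - 18*z^2 - 6*z - 3

Distribute the polynomial across the series and collect like powers.
[z^0] = -3;  [z^1] = -6;  [z^2] = -18;  [z^3] = -54;  [z^4] = -162;  [z^5] = -486.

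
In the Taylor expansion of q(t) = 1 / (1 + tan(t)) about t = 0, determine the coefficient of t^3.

Write 1/(1+u) = 1 - u + u^2 - u^3 + ... and substitute the series for u.
q(0) = 1
q′(0) = -1
q′′(0) = 2
q′′′(0) = -8
So c_3 = q′′′(0)/3! = -4/3.

-4/3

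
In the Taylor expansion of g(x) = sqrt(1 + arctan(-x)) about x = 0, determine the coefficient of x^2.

-1/8

Substitute the inner expansion into the outer series and collect powers.
So c_2 = g′′(0)/2! = -1/8.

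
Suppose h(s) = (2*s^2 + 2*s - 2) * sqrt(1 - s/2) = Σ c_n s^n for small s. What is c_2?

25/16

Distribute the polynomial across the series and collect like powers.
h(0) = -2
h′(0) = 5/2
h′′(0) = 25/8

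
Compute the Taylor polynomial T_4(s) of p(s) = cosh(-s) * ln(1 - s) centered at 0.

-s^4/2 - 5*s^3/6 - s^2/2 - s

Take the Cauchy product of the two expansions.
p(0) = 0
p′(0) = -1
p′′(0) = -1
p′′′(0) = -5
p^(4)(0) = -12
Dividing each by k! gives the coefficients c_0, ..., c_4.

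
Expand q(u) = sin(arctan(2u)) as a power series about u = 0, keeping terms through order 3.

Let u equal the inner series; expand the outer function in u and truncate.
q(0) = 0
q′(0) = 2
q′′(0) = 0
q′′′(0) = -24
Then c_k = q^(k)(0)/k! gives each Taylor coefficient.

-4*u^3 + 2*u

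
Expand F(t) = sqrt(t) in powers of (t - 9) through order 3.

Apply the Taylor formula c_k = f^(k)(a)/k!.
F(9) = 3
F′(9) = 1/6
F′′(9) = -1/108
F′′′(9) = 1/648

(t - 9)^3/3888 - (t - 9)^2/216 + (t - 9)/6 + 3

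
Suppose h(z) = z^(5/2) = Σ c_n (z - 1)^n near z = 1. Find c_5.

h(1) = 1
h′(1) = 5/2
h′′(1) = 15/4
h′′′(1) = 15/8
h^(4)(1) = -15/16
h^(5)(1) = 45/32

3/256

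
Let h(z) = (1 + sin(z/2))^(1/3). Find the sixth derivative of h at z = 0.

Compose series: expand the inner function first, then feed it into the outer expansion.
From the series, [z^6] h = -1/65610; multiply by 6! = 720 to get -8/729.

-8/729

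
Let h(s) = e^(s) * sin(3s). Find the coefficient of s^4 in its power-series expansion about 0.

-4

Multiply the two series term by term and collect like powers.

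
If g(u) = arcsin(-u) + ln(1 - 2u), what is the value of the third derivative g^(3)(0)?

Expand each term separately and add.
From the series, [u^3] g = -17/6; multiply by 3! = 6 to get -17.

-17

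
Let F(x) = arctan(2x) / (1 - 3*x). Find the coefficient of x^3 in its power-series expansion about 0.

46/3

Use 1/(1 - r) = Σ r^k on the denominator, then take the Cauchy product.
So c_3 = F′′′(0)/3! = 46/3.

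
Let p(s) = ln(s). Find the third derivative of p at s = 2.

From the series, [(s - 2)^3] p = 1/24; multiply by 3! = 6 to get 1/4.

1/4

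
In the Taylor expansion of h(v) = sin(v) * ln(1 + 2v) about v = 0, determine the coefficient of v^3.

Take the Cauchy product of the two expansions.
h(0) = 0
h′(0) = 0
h′′(0) = 4
h′′′(0) = -12
The Taylor polynomial is Σ h^(k)(0)/k! · v^k.

-2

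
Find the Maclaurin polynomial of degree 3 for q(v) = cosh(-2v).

q(0) = 1
q′(0) = 0
q′′(0) = 4
q′′′(0) = 0
Dividing each by k! gives the coefficients c_0, ..., c_3.

2*v^2 + 1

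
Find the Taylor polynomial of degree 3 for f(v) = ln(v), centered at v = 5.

(v - 5)^3/375 - (v - 5)^2/50 + (v - 5)/5 + ln(5)

f(5) = ln(5)
f′(5) = 1/5
f′′(5) = -1/25
f′′′(5) = 2/125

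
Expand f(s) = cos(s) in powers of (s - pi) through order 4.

[(s - pi)^0] = -1;  [(s - pi)^1] = 0;  [(s - pi)^2] = 1/2;  [(s - pi)^3] = 0;  [(s - pi)^4] = -1/24.

-(s - pi)^4/24 + (s - pi)^2/2 - 1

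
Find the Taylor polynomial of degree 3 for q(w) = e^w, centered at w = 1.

e*(w - 1)^3/6 + e*(w - 1)^2/2 + e*(w - 1) + e

q(1) = e
q′(1) = e
q′′(1) = e
q′′′(1) = e
Dividing each by k! gives the coefficients c_0, ..., c_3.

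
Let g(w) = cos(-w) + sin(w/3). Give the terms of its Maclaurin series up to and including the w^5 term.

w^5/29160 + w^4/24 - w^3/162 - w^2/2 + w/3 + 1

Combine the two series term by term.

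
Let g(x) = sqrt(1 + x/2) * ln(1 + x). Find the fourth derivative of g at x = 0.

Write out both Maclaurin series and multiply, keeping only the needed powers.
From the series, [x^4] g = -55/384; multiply by 4! = 24 to get -55/16.

-55/16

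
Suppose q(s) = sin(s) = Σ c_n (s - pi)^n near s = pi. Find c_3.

1/6

Apply the Taylor formula c_k = f^(k)(a)/k!.
q(pi) = 0
q′(pi) = -1
q′′(pi) = 0
q′′′(pi) = 1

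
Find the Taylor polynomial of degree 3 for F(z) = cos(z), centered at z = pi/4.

sqrt(2)*(z - pi/4)^3/12 - sqrt(2)*(z - pi/4)^2/4 - sqrt(2)*(z - pi/4)/2 + sqrt(2)/2

Use the known series and substitute for the argument.
[(z - pi/4)^0] = sqrt(2)/2;  [(z - pi/4)^1] = -sqrt(2)/2;  [(z - pi/4)^2] = -sqrt(2)/4;  [(z - pi/4)^3] = sqrt(2)/12.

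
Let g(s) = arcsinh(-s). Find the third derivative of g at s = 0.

The coefficient of s^3 in the expansion is 1/6, so g′′′(0) = 3! * (1/6) = 1.

1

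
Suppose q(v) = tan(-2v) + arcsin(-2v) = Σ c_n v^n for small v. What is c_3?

-4

Add the two expansions coefficient-wise.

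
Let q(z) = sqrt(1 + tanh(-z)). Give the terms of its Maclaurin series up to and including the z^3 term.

5*z^3/48 - z^2/8 - z/2 + 1

Let u equal the inner series; expand the outer function in u and truncate.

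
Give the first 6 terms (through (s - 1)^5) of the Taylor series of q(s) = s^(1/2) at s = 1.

7*(s - 1)^5/256 - 5*(s - 1)^4/128 + (s - 1)^3/16 - (s - 1)^2/8 + (s - 1)/2 + 1

Differentiate repeatedly and evaluate at the center.
q(1) = 1
q′(1) = 1/2
q′′(1) = -1/4
q′′′(1) = 3/8
q^(4)(1) = -15/16
q^(5)(1) = 105/32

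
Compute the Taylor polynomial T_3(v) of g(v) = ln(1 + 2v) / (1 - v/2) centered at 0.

13*v^3/6 - v^2 + 2*v

Expand each factor separately, then convolve coefficients.
g(0) = 0
g′(0) = 2
g′′(0) = -2
g′′′(0) = 13
Dividing each by k! gives the coefficients c_0, ..., c_3.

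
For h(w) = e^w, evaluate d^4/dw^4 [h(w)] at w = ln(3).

3

The coefficient of (w - ln(3))^4 in the expansion is 1/8, so h^(4)(ln(3)) = 4! * (1/8) = 3.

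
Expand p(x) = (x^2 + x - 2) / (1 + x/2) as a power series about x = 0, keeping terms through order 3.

2*x - 2

Multiply each power in the prefactor through the base expansion.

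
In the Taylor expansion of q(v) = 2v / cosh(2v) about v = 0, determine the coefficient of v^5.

Write the quotient as an unknown series and match coefficients against numerator = denominator · series.

20/3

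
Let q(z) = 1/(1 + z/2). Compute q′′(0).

1/2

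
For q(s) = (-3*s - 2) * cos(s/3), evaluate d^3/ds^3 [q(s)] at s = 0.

1

Shift and add copies of the series according to the polynomial's terms.
From the series, [s^3] q = 1/6; multiply by 3! = 6 to get 1.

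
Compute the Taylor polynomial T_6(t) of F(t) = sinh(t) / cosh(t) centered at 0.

2*t^5/15 - t^3/3 + t

Divide the numerator series by the denominator series (power-series long division).
F(0) = 0
F′(0) = 1
F′′(0) = 0
F′′′(0) = -2
F^(4)(0) = 0
F^(5)(0) = 16
F^(6)(0) = 0
Dividing each by k! gives the coefficients c_0, ..., c_6.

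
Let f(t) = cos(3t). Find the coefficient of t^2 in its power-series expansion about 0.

-9/2

f(0) = 1
f′(0) = 0
f′′(0) = -9
Dividing each by k! gives the coefficients c_0, ..., c_2.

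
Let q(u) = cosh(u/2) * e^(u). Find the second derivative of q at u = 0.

Take the Cauchy product of the two expansions.
The coefficient of u^2 in the expansion is 5/8, so q′′(0) = 2! * (5/8) = 5/4.

5/4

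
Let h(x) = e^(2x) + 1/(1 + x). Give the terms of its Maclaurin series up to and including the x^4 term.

Combine the two series term by term.
h(0) = 2
h′(0) = 1
h′′(0) = 6
h′′′(0) = 2
h^(4)(0) = 40
The Taylor polynomial is Σ h^(k)(0)/k! · x^k.

5*x^4/3 + x^3/3 + 3*x^2 + x + 2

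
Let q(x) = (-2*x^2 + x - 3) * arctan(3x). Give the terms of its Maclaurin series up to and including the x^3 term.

Shift and add copies of the series according to the polynomial's terms.
[x^0] = 0;  [x^1] = -9;  [x^2] = 3;  [x^3] = 21.

21*x^3 + 3*x^2 - 9*x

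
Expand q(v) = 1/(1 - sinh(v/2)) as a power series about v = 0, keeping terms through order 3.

Compose series: expand the inner function first, then feed it into the outer expansion.
q(0) = 1
q′(0) = 1/2
q′′(0) = 1/2
q′′′(0) = 7/8
Dividing each by k! gives the coefficients c_0, ..., c_3.

7*v^3/48 + v^2/4 + v/2 + 1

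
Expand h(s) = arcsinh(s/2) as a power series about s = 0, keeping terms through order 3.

-s^3/48 + s/2

Apply the Taylor formula c_k = f^(k)(a)/k!.
[s^0] = 0;  [s^1] = 1/2;  [s^2] = 0;  [s^3] = -1/48.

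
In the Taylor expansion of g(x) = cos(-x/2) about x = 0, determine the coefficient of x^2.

-1/8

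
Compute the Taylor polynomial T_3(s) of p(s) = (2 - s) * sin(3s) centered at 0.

Distribute the polynomial across the series and collect like powers.
p(0) = 0
p′(0) = 6
p′′(0) = -6
p′′′(0) = -54

-9*s^3 - 3*s^2 + 6*s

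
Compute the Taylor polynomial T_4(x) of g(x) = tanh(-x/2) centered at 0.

Compute the successive derivatives at the expansion point and divide by k!.
g(0) = 0
g′(0) = -1/2
g′′(0) = 0
g′′′(0) = 1/4
g^(4)(0) = 0

x^3/24 - x/2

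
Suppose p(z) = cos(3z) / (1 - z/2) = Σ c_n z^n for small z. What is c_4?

37/16

Expand each factor separately, then convolve coefficients.
p(0) = 1
p′(0) = 1/2
p′′(0) = -17/2
p′′′(0) = -51/4
p^(4)(0) = 111/2
Then c_k = p^(k)(0)/k! gives each Taylor coefficient.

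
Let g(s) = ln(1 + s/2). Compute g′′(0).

-1/4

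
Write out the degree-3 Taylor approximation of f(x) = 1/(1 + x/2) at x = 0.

f(0) = 1
f′(0) = -1/2
f′′(0) = 1/2
f′′′(0) = -3/4

-x^3/8 + x^2/4 - x/2 + 1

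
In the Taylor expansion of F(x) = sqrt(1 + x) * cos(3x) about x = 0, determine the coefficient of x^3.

Multiply the two series term by term and collect like powers.
[x^0] = 1;  [x^1] = 1/2;  [x^2] = -37/8;  [x^3] = -35/16.
So c_3 = F′′′(0)/3! = -35/16.

-35/16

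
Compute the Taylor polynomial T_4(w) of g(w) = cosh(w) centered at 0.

w^4/24 + w^2/2 + 1

[w^0] = 1;  [w^1] = 0;  [w^2] = 1/2;  [w^3] = 0;  [w^4] = 1/24.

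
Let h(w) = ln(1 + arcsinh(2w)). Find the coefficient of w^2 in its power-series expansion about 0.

Plug the Maclaurin series of the inner function into that of the outer and collect terms.
[w^0] = 0;  [w^1] = 2;  [w^2] = -2.
So c_2 = h′′(0)/2! = -2.

-2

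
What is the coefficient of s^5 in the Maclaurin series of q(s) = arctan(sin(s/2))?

3/256

Compose series: expand the inner function first, then feed it into the outer expansion.
q(0) = 0
q′(0) = 1/2
q′′(0) = 0
q′′′(0) = -3/8
q^(4)(0) = 0
q^(5)(0) = 45/32
Dividing each by k! gives the coefficients c_0, ..., c_5.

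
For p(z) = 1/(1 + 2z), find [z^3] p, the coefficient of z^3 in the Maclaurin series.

[z^0] = 1;  [z^1] = -2;  [z^2] = 4;  [z^3] = -8.

-8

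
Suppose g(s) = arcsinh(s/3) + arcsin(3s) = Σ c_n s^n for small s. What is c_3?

Expand each term separately and add.
g(0) = 0
g′(0) = 10/3
g′′(0) = 0
g′′′(0) = 728/27
So c_3 = g′′′(0)/3! = 364/81.

364/81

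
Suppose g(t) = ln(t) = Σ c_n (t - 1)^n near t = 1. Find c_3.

1/3

Use the known series and substitute for the argument.
g(1) = 0
g′(1) = 1
g′′(1) = -1
g′′′(1) = 2
So c_3 = g′′′(1)/3! = 1/3.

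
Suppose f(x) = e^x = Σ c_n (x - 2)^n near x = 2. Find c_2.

e^(2)/2

f(2) = e^(2)
f′(2) = e^(2)
f′′(2) = e^(2)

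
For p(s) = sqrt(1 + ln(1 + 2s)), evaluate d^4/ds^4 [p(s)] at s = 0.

Plug the Maclaurin series of the inner function into that of the outer and collect terms.
The coefficient of s^4 in the expansion is -143/24, so p^(4)(0) = 4! * (-143/24) = -143.

-143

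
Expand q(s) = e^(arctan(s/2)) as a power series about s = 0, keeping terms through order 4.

-7*s^4/384 - s^3/48 + s^2/8 + s/2 + 1

Let u equal the inner series; expand the outer function in u and truncate.
q(0) = 1
q′(0) = 1/2
q′′(0) = 1/4
q′′′(0) = -1/8
q^(4)(0) = -7/16
The Taylor polynomial is Σ q^(k)(0)/k! · s^k.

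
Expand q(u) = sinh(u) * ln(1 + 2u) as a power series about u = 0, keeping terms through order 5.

-13*u^5/3 + 3*u^4 - 2*u^3 + 2*u^2

Write out both Maclaurin series and multiply, keeping only the needed powers.
[u^0] = 0;  [u^1] = 0;  [u^2] = 2;  [u^3] = -2;  [u^4] = 3;  [u^5] = -13/3.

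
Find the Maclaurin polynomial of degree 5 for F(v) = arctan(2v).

F(0) = 0
F′(0) = 2
F′′(0) = 0
F′′′(0) = -16
F^(4)(0) = 0
F^(5)(0) = 768
Dividing each by k! gives the coefficients c_0, ..., c_5.

32*v^5/5 - 8*v^3/3 + 2*v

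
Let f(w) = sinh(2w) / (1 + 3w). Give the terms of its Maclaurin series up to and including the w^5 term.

2614*w^5/15 - 58*w^4 + 58*w^3/3 - 6*w^2 + 2*w

Expand each factor separately, then convolve coefficients.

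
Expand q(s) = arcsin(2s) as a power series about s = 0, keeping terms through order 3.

Apply the Taylor formula c_k = f^(k)(a)/k!.
q(0) = 0
q′(0) = 2
q′′(0) = 0
q′′′(0) = 8
Then c_k = q^(k)(0)/k! gives each Taylor coefficient.

4*s^3/3 + 2*s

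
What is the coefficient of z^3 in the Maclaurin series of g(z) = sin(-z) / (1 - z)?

-5/6

Take the Cauchy product of the two expansions.
So c_3 = g′′′(0)/3! = -5/6.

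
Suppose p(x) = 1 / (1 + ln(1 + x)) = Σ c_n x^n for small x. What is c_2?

3/2

Use the geometric series for the reciprocal, then substitute.
p(0) = 1
p′(0) = -1
p′′(0) = 3
So c_2 = p′′(0)/2! = 3/2.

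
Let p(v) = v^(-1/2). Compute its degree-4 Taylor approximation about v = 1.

35*(v - 1)^4/128 - 5*(v - 1)^3/16 + 3*(v - 1)^2/8 - (v - 1)/2 + 1

p(1) = 1
p′(1) = -1/2
p′′(1) = 3/4
p′′′(1) = -15/8
p^(4)(1) = 105/16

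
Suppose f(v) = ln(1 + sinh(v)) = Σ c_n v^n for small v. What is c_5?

Compose series: expand the inner function first, then feed it into the outer expansion.
[v^0] = 0;  [v^1] = 1;  [v^2] = -1/2;  [v^3] = 1/2;  [v^4] = -5/12;  [v^5] = 3/8.

3/8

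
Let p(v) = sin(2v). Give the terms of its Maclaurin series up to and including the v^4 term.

-4*v^3/3 + 2*v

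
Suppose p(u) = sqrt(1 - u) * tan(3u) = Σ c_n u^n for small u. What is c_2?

Multiply the two series term by term and collect like powers.
[u^0] = 0;  [u^1] = 3;  [u^2] = -3/2.

-3/2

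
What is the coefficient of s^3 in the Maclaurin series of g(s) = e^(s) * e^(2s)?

Expand each factor separately, then convolve coefficients.
g(0) = 1
g′(0) = 3
g′′(0) = 9
g′′′(0) = 27
So c_3 = g′′′(0)/3! = 9/2.

9/2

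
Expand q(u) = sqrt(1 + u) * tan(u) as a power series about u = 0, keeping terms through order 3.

5*u^3/24 + u^2/2 + u

Write out both Maclaurin series and multiply, keeping only the needed powers.
[u^0] = 0;  [u^1] = 1;  [u^2] = 1/2;  [u^3] = 5/24.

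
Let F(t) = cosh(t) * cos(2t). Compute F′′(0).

Multiply the two series term by term and collect like powers.
The coefficient of t^2 in the expansion is -3/2, so F′′(0) = 2! * (-3/2) = -3.

-3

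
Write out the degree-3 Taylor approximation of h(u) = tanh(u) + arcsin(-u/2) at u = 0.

Add the two expansions coefficient-wise.
h(0) = 0
h′(0) = 1/2
h′′(0) = 0
h′′′(0) = -17/8
The Taylor polynomial is Σ h^(k)(0)/k! · u^k.

-17*u^3/48 + u/2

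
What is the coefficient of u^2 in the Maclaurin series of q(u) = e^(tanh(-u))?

Compose series: expand the inner function first, then feed it into the outer expansion.
q(0) = 1
q′(0) = -1
q′′(0) = 1

1/2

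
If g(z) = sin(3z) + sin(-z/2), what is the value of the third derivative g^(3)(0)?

-215/8

Expand each term separately and add.
From the series, [z^3] g = -215/48; multiply by 3! = 6 to get -215/8.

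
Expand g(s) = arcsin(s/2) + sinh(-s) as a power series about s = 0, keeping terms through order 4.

Expand each term separately and add.
g(0) = 0
g′(0) = -1/2
g′′(0) = 0
g′′′(0) = -7/8
g^(4)(0) = 0

-7*s^3/48 - s/2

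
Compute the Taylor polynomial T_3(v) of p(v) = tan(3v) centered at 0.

9*v^3 + 3*v

Apply the Taylor formula c_k = f^(k)(a)/k!.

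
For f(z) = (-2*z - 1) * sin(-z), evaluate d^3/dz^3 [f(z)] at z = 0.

Multiply each power in the prefactor through the base expansion.
From the series, [z^3] f = -1/6; multiply by 3! = 6 to get -1.

-1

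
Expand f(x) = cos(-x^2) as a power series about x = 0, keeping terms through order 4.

1 - x^4/2

Use the known series and substitute for the argument.
f(0) = 1
f′(0) = 0
f′′(0) = 0
f′′′(0) = 0
f^(4)(0) = -12
The Taylor polynomial is Σ f^(k)(0)/k! · x^k.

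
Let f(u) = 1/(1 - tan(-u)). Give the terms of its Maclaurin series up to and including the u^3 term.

-4*u^3/3 + u^2 - u + 1

Compose series: expand the inner function first, then feed it into the outer expansion.
[u^0] = 1;  [u^1] = -1;  [u^2] = 1;  [u^3] = -4/3.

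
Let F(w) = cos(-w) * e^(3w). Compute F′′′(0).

18

Write out both Maclaurin series and multiply, keeping only the needed powers.
The coefficient of w^3 in the expansion is 3, so F′′′(0) = 3! * (3) = 18.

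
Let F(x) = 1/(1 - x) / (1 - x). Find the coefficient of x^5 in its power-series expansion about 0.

6

Take the Cauchy product of the two expansions.
F(0) = 1
F′(0) = 2
F′′(0) = 6
F′′′(0) = 24
F^(4)(0) = 120
F^(5)(0) = 720
The Taylor polynomial is Σ F^(k)(0)/k! · x^k.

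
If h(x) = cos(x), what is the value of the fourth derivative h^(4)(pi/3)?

Apply the Taylor formula c_k = f^(k)(a)/k!.
From the series, [(x - pi/3)^4] h = 1/48; multiply by 4! = 24 to get 1/2.

1/2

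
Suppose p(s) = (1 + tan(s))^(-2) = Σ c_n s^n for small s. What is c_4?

7

Plug the Maclaurin series of the inner function into that of the outer and collect terms.
p(0) = 1
p′(0) = -2
p′′(0) = 6
p′′′(0) = -28
p^(4)(0) = 168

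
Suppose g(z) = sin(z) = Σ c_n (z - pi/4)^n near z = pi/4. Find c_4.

sqrt(2)/48

Compute the successive derivatives at the expansion point and divide by k!.
g(pi/4) = sqrt(2)/2
g′(pi/4) = sqrt(2)/2
g′′(pi/4) = -sqrt(2)/2
g′′′(pi/4) = -sqrt(2)/2
g^(4)(pi/4) = sqrt(2)/2
So c_4 = g^(4)(pi/4)/4! = sqrt(2)/48.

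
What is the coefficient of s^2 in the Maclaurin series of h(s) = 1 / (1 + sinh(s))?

Use the geometric series for the reciprocal, then substitute.
h(0) = 1
h′(0) = -1
h′′(0) = 2
Dividing each by k! gives the coefficients c_0, ..., c_2.

1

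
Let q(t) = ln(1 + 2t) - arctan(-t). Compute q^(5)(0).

792

Combine the two series term by term.
The coefficient of t^5 in the expansion is 33/5, so q^(5)(0) = 5! * (33/5) = 792.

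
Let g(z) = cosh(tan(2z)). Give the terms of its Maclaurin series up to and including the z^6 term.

Let u equal the inner series; expand the outer function in u and truncate.

236*z^6/15 + 6*z^4 + 2*z^2 + 1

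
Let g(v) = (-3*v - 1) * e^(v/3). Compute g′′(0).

Distribute the polynomial across the series and collect like powers.
From the series, [v^2] g = -19/18; multiply by 2! = 2 to get -19/9.

-19/9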